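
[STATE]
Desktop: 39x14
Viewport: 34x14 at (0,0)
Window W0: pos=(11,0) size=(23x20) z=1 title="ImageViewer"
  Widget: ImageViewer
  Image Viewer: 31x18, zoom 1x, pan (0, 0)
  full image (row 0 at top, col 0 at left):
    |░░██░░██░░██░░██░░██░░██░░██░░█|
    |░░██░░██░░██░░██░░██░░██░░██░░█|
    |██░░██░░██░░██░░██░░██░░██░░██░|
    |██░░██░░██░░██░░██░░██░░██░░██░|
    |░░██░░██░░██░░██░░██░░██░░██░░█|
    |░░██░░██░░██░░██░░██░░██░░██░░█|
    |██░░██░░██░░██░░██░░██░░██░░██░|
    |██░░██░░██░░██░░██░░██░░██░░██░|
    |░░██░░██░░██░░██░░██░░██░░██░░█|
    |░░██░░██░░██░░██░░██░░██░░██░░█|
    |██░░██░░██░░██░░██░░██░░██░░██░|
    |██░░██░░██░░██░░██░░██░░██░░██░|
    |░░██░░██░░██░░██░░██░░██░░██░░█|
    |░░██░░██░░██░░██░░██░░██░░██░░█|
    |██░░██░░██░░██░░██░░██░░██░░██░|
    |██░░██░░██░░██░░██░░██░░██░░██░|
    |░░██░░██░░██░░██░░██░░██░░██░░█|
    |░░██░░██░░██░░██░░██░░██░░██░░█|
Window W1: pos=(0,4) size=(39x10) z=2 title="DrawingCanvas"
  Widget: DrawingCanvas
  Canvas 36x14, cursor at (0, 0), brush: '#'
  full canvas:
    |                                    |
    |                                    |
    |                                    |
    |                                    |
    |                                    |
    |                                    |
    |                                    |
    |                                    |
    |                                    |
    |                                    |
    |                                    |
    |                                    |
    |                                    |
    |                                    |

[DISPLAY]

           ┏━━━━━━━━━━━━━━━━━━━━━┓
           ┃ ImageViewer         ┃
           ┠─────────────────────┨
           ┃░░██░░██░░██░░██░░██░┃
┏━━━━━━━━━━━━━━━━━━━━━━━━━━━━━━━━━
┃ DrawingCanvas                   
┠─────────────────────────────────
┃+                                
┃                                 
┃                                 
┃                                 
┃                                 
┃                                 
┗━━━━━━━━━━━━━━━━━━━━━━━━━━━━━━━━━


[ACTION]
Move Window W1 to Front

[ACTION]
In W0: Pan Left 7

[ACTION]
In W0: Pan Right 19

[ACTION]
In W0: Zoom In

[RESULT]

           ┏━━━━━━━━━━━━━━━━━━━━━┓
           ┃ ImageViewer         ┃
           ┠─────────────────────┨
           ┃░████░░░░████░░░░████┃
┏━━━━━━━━━━━━━━━━━━━━━━━━━━━━━━━━━
┃ DrawingCanvas                   
┠─────────────────────────────────
┃+                                
┃                                 
┃                                 
┃                                 
┃                                 
┃                                 
┗━━━━━━━━━━━━━━━━━━━━━━━━━━━━━━━━━


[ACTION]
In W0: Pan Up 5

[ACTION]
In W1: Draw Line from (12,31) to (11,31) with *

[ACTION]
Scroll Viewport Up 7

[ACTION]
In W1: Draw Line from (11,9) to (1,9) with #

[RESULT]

           ┏━━━━━━━━━━━━━━━━━━━━━┓
           ┃ ImageViewer         ┃
           ┠─────────────────────┨
           ┃░████░░░░████░░░░████┃
┏━━━━━━━━━━━━━━━━━━━━━━━━━━━━━━━━━
┃ DrawingCanvas                   
┠─────────────────────────────────
┃+                                
┃         #                       
┃         #                       
┃         #                       
┃         #                       
┃         #                       
┗━━━━━━━━━━━━━━━━━━━━━━━━━━━━━━━━━


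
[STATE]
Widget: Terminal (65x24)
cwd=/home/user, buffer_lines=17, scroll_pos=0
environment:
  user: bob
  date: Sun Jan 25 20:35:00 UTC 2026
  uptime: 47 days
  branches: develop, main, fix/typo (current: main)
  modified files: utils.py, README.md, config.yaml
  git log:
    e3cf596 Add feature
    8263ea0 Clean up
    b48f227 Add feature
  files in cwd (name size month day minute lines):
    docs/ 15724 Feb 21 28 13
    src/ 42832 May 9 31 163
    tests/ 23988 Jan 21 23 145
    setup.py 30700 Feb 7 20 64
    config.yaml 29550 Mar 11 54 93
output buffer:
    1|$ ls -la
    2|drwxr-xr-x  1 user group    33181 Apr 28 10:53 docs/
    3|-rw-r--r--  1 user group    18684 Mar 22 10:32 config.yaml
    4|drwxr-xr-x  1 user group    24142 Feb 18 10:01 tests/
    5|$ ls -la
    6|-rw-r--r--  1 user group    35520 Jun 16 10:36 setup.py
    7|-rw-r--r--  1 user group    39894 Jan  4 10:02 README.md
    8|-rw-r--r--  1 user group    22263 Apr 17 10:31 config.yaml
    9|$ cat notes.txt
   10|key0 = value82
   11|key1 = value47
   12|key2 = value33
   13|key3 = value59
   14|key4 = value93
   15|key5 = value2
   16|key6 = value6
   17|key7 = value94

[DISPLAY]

$ ls -la                                                         
drwxr-xr-x  1 user group    33181 Apr 28 10:53 docs/             
-rw-r--r--  1 user group    18684 Mar 22 10:32 config.yaml       
drwxr-xr-x  1 user group    24142 Feb 18 10:01 tests/            
$ ls -la                                                         
-rw-r--r--  1 user group    35520 Jun 16 10:36 setup.py          
-rw-r--r--  1 user group    39894 Jan  4 10:02 README.md         
-rw-r--r--  1 user group    22263 Apr 17 10:31 config.yaml       
$ cat notes.txt                                                  
key0 = value82                                                   
key1 = value47                                                   
key2 = value33                                                   
key3 = value59                                                   
key4 = value93                                                   
key5 = value2                                                    
key6 = value6                                                    
key7 = value94                                                   
$ █                                                              
                                                                 
                                                                 
                                                                 
                                                                 
                                                                 
                                                                 


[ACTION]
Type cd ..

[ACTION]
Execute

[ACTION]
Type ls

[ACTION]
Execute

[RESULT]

$ ls -la                                                         
drwxr-xr-x  1 user group    33181 Apr 28 10:53 docs/             
-rw-r--r--  1 user group    18684 Mar 22 10:32 config.yaml       
drwxr-xr-x  1 user group    24142 Feb 18 10:01 tests/            
$ ls -la                                                         
-rw-r--r--  1 user group    35520 Jun 16 10:36 setup.py          
-rw-r--r--  1 user group    39894 Jan  4 10:02 README.md         
-rw-r--r--  1 user group    22263 Apr 17 10:31 config.yaml       
$ cat notes.txt                                                  
key0 = value82                                                   
key1 = value47                                                   
key2 = value33                                                   
key3 = value59                                                   
key4 = value93                                                   
key5 = value2                                                    
key6 = value6                                                    
key7 = value94                                                   
$ cd ..                                                          
                                                                 
$ ls                                                             
docs/  src/  tests/  setup.py  config.yaml                       
$ █                                                              
                                                                 
                                                                 


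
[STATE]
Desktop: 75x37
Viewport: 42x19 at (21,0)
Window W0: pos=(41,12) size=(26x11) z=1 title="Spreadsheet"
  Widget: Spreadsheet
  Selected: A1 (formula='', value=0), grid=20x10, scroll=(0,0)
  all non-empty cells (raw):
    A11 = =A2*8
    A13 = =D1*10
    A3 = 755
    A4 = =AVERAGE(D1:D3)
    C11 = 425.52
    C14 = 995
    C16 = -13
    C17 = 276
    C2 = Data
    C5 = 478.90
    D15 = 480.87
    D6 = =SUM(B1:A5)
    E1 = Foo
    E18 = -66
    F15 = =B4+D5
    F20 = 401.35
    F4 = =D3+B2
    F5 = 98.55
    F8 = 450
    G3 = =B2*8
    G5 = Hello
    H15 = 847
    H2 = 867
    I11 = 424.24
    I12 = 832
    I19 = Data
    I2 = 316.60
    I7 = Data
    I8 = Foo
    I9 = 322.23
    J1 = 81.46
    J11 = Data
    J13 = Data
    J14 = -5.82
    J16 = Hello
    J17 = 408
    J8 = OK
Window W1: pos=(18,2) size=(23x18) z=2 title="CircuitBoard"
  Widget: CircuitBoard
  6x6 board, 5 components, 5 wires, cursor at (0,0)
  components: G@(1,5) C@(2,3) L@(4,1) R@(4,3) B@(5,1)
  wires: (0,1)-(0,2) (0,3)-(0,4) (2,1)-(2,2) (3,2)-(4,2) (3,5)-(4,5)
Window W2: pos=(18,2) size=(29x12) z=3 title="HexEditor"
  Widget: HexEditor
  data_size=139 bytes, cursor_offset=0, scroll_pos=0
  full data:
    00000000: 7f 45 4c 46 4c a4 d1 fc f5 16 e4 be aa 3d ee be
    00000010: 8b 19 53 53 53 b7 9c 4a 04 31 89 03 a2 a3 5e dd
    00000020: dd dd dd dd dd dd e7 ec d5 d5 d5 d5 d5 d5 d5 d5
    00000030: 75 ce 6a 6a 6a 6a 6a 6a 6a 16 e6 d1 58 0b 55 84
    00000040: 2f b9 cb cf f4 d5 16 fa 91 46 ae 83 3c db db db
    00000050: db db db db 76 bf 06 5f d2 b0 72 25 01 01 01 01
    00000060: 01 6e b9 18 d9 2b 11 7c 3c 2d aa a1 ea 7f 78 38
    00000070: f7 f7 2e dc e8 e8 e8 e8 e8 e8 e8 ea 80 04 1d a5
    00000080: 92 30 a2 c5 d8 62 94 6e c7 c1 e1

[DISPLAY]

                                          
                                          
━━━━━━━━━━━━━━━━━━━━━━━━━┓                
exEditor                 ┃                
─────────────────────────┨                
000000  7F 45 4c 46 4c a4┃                
000010  8b 19 53 53 53 b7┃                
000020  dd dd dd dd dd dd┃                
000030  75 ce 6a 6a 6a 6a┃                
000040  2f b9 cb cf f4 d5┃                
000050  db db db db 76 bf┃                
000060  01 6e b9 18 d9 2b┃                
000070  f7 f7 2e dc e8 e8┃━━━━━━━━━━━━━━━━
━━━━━━━━━━━━━━━━━━━━━━━━━┛adsheet         
      L   ·   R    ┃┠─────────────────────
                   ┃┃A1:                  
      B            ┃┃       A       B     
rsor: (0,0)        ┃┃---------------------
                   ┃┃  1      [0]       0 


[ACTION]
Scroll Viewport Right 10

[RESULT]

                                          
                                          
━━━━━━━━━━━━━━━┓                          
               ┃                          
───────────────┨                          
 45 4c 46 4c a4┃                          
 19 53 53 53 b7┃                          
 dd dd dd dd dd┃                          
 ce 6a 6a 6a 6a┃                          
 b9 cb cf f4 d5┃                          
 db db db 76 bf┃                          
 6e b9 18 d9 2b┃                          
 f7 2e dc e8 e8┃━━━━━━━━━━━━━━━━━━━┓      
━━━━━━━━━━━━━━━┛adsheet            ┃      
·   R    ┃┠────────────────────────┨      
         ┃┃A1:                     ┃      
         ┃┃       A       B       C┃      
)        ┃┃------------------------┃      
         ┃┃  1      [0]       0    ┃      


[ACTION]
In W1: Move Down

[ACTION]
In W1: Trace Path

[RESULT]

                                          
                                          
━━━━━━━━━━━━━━━┓                          
               ┃                          
───────────────┨                          
 45 4c 46 4c a4┃                          
 19 53 53 53 b7┃                          
 dd dd dd dd dd┃                          
 ce 6a 6a 6a 6a┃                          
 b9 cb cf f4 d5┃                          
 db db db 76 bf┃                          
 6e b9 18 d9 2b┃                          
 f7 2e dc e8 e8┃━━━━━━━━━━━━━━━━━━━┓      
━━━━━━━━━━━━━━━┛adsheet            ┃      
·   R    ┃┠────────────────────────┨      
         ┃┃A1:                     ┃      
         ┃┃       A       B       C┃      
)  Trace:┃┃------------------------┃      
         ┃┃  1      [0]       0    ┃      


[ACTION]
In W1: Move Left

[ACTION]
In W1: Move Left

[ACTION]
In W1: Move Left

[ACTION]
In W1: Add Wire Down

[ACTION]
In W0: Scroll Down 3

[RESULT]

                                          
                                          
━━━━━━━━━━━━━━━┓                          
               ┃                          
───────────────┨                          
 45 4c 46 4c a4┃                          
 19 53 53 53 b7┃                          
 dd dd dd dd dd┃                          
 ce 6a 6a 6a 6a┃                          
 b9 cb cf f4 d5┃                          
 db db db 76 bf┃                          
 6e b9 18 d9 2b┃                          
 f7 2e dc e8 e8┃━━━━━━━━━━━━━━━━━━━┓      
━━━━━━━━━━━━━━━┛adsheet            ┃      
·   R    ┃┠────────────────────────┨      
         ┃┃A1:                     ┃      
         ┃┃       A       B       C┃      
)  Trace:┃┃------------------------┃      
         ┃┃  4        0       0    ┃      


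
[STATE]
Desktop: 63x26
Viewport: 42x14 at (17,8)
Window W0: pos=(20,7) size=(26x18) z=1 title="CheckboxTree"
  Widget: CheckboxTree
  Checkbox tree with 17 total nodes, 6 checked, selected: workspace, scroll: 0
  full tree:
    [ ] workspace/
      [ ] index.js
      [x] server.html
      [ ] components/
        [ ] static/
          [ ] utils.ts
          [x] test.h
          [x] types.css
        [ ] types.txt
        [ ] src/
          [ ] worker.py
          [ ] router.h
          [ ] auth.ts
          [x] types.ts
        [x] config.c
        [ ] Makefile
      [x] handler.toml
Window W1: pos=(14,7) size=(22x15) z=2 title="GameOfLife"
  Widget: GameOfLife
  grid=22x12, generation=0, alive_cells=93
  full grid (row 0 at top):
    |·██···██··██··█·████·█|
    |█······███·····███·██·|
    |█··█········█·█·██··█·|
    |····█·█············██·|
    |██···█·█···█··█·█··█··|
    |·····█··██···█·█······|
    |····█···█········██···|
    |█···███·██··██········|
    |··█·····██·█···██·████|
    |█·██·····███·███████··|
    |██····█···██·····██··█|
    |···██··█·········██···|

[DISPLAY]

ameOfLife         ┃         ┃             
──────────────────┨─────────┨             
n: 0              ┃         ┃             
····███·····███·██┃         ┃             
█········█·█·██··█┃tml      ┃             
·█·█············██┃ts/      ┃             
··█·█···█··█·█··█·┃/        ┃             
··█··██···█·█·····┃s.ts     ┃             
·█···█········██··┃.h       ┃             
·███·██··██·······┃s.css    ┃             
·····██·█···██·███┃txt      ┃             
█·····███·███████·┃         ┃             
···█···██·····██··┃er.py    ┃             
━━━━━━━━━━━━━━━━━━┛er.h     ┃             


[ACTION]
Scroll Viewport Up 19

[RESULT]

                                          
                                          
                                          
                                          
                                          
                                          
                                          
━━━━━━━━━━━━━━━━━━┓━━━━━━━━━┓             
ameOfLife         ┃         ┃             
──────────────────┨─────────┨             
n: 0              ┃         ┃             
····███·····███·██┃         ┃             
█········█·█·██··█┃tml      ┃             
·█·█············██┃ts/      ┃             


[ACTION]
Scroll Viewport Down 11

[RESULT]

····███·····███·██┃         ┃             
█········█·█·██··█┃tml      ┃             
·█·█············██┃ts/      ┃             
··█·█···█··█·█··█·┃/        ┃             
··█··██···█·█·····┃s.ts     ┃             
·█···█········██··┃.h       ┃             
·███·██··██·······┃s.css    ┃             
·····██·█···██·███┃txt      ┃             
█·····███·███████·┃         ┃             
···█···██·····██··┃er.py    ┃             
━━━━━━━━━━━━━━━━━━┛er.h     ┃             
   ┃       [ ] auth.ts      ┃             
   ┃       [x] types.ts     ┃             
   ┗━━━━━━━━━━━━━━━━━━━━━━━━┛             


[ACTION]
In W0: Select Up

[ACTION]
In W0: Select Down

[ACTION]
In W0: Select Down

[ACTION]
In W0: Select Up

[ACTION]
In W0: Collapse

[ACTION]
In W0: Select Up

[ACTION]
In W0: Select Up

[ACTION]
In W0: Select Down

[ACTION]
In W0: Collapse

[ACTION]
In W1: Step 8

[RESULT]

······███·····███·┃         ┃             
··········█····█··┃tml      ┃             
······██████··██·█┃ts/      ┃             
···········█······┃/        ┃             
··········██··█···┃s.ts     ┃             
······██·······███┃.h       ┃             
········█·········┃s.css    ┃             
·····█··█·········┃txt      ┃             
······██··········┃         ┃             
··················┃er.py    ┃             
━━━━━━━━━━━━━━━━━━┛er.h     ┃             
   ┃       [ ] auth.ts      ┃             
   ┃       [x] types.ts     ┃             
   ┗━━━━━━━━━━━━━━━━━━━━━━━━┛             


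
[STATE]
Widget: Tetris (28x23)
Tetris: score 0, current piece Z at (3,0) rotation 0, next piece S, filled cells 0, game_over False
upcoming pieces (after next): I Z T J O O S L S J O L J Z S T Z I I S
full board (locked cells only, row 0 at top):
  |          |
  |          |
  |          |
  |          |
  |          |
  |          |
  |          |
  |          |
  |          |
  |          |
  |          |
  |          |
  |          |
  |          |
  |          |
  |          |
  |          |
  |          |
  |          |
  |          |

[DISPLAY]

   ▓▓     │Next:            
    ▓▓    │ ░░              
          │░░               
          │                 
          │                 
          │                 
          │Score:           
          │0                
          │                 
          │                 
          │                 
          │                 
          │                 
          │                 
          │                 
          │                 
          │                 
          │                 
          │                 
          │                 
          │                 
          │                 
          │                 


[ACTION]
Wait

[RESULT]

          │Next:            
   ▓▓     │ ░░              
    ▓▓    │░░               
          │                 
          │                 
          │                 
          │Score:           
          │0                
          │                 
          │                 
          │                 
          │                 
          │                 
          │                 
          │                 
          │                 
          │                 
          │                 
          │                 
          │                 
          │                 
          │                 
          │                 


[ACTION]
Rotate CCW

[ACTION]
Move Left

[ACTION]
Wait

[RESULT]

          │Next:            
          │ ░░              
   ▓      │░░               
  ▓▓      │                 
  ▓       │                 
          │                 
          │Score:           
          │0                
          │                 
          │                 
          │                 
          │                 
          │                 
          │                 
          │                 
          │                 
          │                 
          │                 
          │                 
          │                 
          │                 
          │                 
          │                 


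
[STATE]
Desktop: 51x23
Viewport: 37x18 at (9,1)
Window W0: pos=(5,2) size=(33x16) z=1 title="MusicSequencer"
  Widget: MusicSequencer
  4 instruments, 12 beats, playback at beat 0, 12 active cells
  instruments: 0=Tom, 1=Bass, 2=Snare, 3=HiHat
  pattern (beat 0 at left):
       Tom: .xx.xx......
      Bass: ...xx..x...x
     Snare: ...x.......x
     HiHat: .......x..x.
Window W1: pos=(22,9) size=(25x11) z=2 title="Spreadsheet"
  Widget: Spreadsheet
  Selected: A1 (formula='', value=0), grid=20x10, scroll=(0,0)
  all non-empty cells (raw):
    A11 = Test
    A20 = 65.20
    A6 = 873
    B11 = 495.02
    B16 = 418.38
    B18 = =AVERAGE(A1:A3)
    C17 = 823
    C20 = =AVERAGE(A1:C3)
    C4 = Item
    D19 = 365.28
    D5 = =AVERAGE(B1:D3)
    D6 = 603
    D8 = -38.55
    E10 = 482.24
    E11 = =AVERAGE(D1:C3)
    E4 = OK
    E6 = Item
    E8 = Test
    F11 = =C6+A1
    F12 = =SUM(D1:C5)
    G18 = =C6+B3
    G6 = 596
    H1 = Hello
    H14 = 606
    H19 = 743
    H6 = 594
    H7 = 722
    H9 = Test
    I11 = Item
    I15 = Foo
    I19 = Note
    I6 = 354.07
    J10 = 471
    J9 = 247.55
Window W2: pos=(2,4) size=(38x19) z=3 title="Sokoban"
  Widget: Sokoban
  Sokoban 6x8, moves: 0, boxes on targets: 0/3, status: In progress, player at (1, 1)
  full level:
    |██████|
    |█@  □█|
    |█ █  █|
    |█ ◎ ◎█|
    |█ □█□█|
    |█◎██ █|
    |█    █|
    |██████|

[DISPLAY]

                                     
━━━━━━━━━━━━━━━━━━━━━━━━━━━━┓        
sicSequencer                ┃        
━━━━━━━━━━━━━━━━━━━━━━━━━━━━━━┓      
an                            ┃      
──────────────────────────────┨      
                              ┃      
                              ┃      
                              ┃━━━━━━
                              ┃      
                              ┃──────
                              ┃      
                              ┃      
                              ┃------
 0  0/3                       ┃  0   
                              ┃  0   
                              ┃  0   
                              ┃  0Ite


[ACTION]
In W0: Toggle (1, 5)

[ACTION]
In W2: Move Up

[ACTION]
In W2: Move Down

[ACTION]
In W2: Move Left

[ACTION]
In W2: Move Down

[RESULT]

                                     
━━━━━━━━━━━━━━━━━━━━━━━━━━━━┓        
sicSequencer                ┃        
━━━━━━━━━━━━━━━━━━━━━━━━━━━━━━┓      
an                            ┃      
──────────────────────────────┨      
                              ┃      
                              ┃      
                              ┃━━━━━━
                              ┃      
                              ┃──────
                              ┃      
                              ┃      
                              ┃------
 2  0/3                       ┃  0   
                              ┃  0   
                              ┃  0   
                              ┃  0Ite


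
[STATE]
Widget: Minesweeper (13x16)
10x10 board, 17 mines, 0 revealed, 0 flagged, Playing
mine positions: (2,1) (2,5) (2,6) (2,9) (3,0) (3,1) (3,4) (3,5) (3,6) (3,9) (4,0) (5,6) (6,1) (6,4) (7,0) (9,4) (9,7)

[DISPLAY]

■■■■■■■■■■   
■■■■■■■■■■   
■■■■■■■■■■   
■■■■■■■■■■   
■■■■■■■■■■   
■■■■■■■■■■   
■■■■■■■■■■   
■■■■■■■■■■   
■■■■■■■■■■   
■■■■■■■■■■   
             
             
             
             
             
             


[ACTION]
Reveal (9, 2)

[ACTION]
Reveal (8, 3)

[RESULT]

■■■■■■■■■■   
■■■■■■■■■■   
■■■■■■■■■■   
■■■■■■■■■■   
■■■■■■■■■■   
■■■■■■■■■■   
■■■■■■■■■■   
■211■■■■■■   
11 1■■■■■■   
   1■■■■■■   
             
             
             
             
             
             


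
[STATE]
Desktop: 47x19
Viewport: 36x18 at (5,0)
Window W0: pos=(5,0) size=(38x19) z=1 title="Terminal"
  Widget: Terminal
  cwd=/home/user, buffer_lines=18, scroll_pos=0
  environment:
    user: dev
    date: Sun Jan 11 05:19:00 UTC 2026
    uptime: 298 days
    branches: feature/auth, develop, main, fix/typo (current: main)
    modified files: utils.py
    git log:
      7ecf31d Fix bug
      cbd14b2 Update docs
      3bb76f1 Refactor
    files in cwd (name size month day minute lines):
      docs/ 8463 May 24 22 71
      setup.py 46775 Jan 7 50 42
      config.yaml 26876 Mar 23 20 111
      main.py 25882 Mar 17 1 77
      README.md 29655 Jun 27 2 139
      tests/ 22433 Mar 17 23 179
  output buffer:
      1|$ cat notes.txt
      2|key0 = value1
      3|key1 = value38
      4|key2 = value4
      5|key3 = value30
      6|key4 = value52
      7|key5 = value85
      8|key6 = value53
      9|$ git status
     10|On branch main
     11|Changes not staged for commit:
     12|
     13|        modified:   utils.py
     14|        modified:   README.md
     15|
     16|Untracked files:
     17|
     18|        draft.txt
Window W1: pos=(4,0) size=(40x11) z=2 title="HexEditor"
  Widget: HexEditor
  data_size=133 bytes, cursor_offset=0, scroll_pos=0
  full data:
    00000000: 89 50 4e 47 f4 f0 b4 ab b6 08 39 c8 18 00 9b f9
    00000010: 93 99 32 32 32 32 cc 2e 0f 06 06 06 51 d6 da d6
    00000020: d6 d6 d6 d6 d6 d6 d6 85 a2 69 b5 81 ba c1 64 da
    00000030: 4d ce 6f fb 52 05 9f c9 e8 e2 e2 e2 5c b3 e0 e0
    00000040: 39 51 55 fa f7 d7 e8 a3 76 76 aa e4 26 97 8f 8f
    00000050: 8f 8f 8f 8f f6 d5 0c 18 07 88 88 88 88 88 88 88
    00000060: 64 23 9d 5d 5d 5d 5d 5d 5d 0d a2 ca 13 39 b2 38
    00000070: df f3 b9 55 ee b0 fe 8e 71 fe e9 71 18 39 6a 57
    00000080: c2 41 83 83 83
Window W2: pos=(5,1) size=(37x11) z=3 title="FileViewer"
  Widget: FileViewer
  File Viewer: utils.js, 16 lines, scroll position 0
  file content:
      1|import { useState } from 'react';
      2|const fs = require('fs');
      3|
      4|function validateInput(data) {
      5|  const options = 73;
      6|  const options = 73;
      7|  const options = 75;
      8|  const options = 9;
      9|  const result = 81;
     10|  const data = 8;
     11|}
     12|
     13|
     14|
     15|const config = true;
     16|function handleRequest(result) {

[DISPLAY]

━━━━━━━━━━━━━━━━━━━━━━━━━━━━━━━━━━━━
┏━━━━━━━━━━━━━━━━━━━━━━━━━━━━━━━━━━━
┃ FileViewer                        
┠───────────────────────────────────
┃import { useState } from 'react'; ▲
┃const fs = require('fs');         █
┃                                  ░
┃function validateInput(data) {    ░
┃  const options = 73;             ░
┃  const options = 73;             ░
┃  const options = 75;             ▼
┗━━━━━━━━━━━━━━━━━━━━━━━━━━━━━━━━━━━
┃On branch main                     
┃Changes not staged for commit:     
┃                                   
┃        modified:   utils.py       
┃        modified:   README.md      
┃                                   


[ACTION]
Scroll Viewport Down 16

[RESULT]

┏━━━━━━━━━━━━━━━━━━━━━━━━━━━━━━━━━━━
┃ FileViewer                        
┠───────────────────────────────────
┃import { useState } from 'react'; ▲
┃const fs = require('fs');         █
┃                                  ░
┃function validateInput(data) {    ░
┃  const options = 73;             ░
┃  const options = 73;             ░
┃  const options = 75;             ▼
┗━━━━━━━━━━━━━━━━━━━━━━━━━━━━━━━━━━━
┃On branch main                     
┃Changes not staged for commit:     
┃                                   
┃        modified:   utils.py       
┃        modified:   README.md      
┃                                   
┗━━━━━━━━━━━━━━━━━━━━━━━━━━━━━━━━━━━


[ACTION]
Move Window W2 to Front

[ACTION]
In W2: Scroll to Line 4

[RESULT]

┏━━━━━━━━━━━━━━━━━━━━━━━━━━━━━━━━━━━
┃ FileViewer                        
┠───────────────────────────────────
┃function validateInput(data) {    ▲
┃  const options = 73;             ░
┃  const options = 73;             █
┃  const options = 75;             ░
┃  const options = 9;              ░
┃  const result = 81;              ░
┃  const data = 8;                 ▼
┗━━━━━━━━━━━━━━━━━━━━━━━━━━━━━━━━━━━
┃On branch main                     
┃Changes not staged for commit:     
┃                                   
┃        modified:   utils.py       
┃        modified:   README.md      
┃                                   
┗━━━━━━━━━━━━━━━━━━━━━━━━━━━━━━━━━━━


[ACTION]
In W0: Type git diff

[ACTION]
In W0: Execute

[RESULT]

┏━━━━━━━━━━━━━━━━━━━━━━━━━━━━━━━━━━━
┃ FileViewer                        
┠───────────────────────────────────
┃function validateInput(data) {    ▲
┃  const options = 73;             ░
┃  const options = 73;             █
┃  const options = 75;             ░
┃  const options = 9;              ░
┃  const result = 81;              ░
┃  const data = 8;                 ▼
┗━━━━━━━━━━━━━━━━━━━━━━━━━━━━━━━━━━━
┃--- a/main.py                      
┃+++ b/main.py                      
┃@@ -1,3 +1,4 @@                    
┃+# updated                         
┃ import sys                        
┃$ █                                
┗━━━━━━━━━━━━━━━━━━━━━━━━━━━━━━━━━━━


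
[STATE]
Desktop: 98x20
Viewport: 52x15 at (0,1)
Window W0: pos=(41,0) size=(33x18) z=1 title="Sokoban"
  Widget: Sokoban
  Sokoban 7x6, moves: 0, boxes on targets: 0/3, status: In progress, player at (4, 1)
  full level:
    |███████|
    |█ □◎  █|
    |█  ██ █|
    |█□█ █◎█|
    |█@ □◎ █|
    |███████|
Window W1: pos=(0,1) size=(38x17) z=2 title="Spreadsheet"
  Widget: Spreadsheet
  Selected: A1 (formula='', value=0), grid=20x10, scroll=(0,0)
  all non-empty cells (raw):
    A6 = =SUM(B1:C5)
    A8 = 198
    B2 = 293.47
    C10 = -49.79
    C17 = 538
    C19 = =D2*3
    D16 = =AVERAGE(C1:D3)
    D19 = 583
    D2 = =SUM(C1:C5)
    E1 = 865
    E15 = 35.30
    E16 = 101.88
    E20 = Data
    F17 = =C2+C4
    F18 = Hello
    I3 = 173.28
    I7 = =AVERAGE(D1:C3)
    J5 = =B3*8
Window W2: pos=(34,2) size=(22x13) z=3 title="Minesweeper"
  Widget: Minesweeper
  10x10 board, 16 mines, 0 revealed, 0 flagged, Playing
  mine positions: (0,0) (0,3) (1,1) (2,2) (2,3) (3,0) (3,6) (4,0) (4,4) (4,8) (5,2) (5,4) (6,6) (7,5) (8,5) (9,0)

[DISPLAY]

┏━━━━━━━━━━━━━━━━━━━━━━━━━━━━━━━━━━━━┓   ┃ Sokoban  
┃ Spreadsheet                     ┏━━━━━━━━━━━━━━━━━
┠─────────────────────────────────┃ Minesweeper     
┃A1:                              ┠─────────────────
┃       A       B       C       D ┃■■■■■■■■■■       
┃---------------------------------┃■■■■■■■■■■       
┃  1      [0]       0       0     ┃■■■■■■■■■■       
┃  2        0  293.47       0     ┃■■■■■■■■■■       
┃  3        0       0       0     ┃■■■■■■■■■■       
┃  4        0       0       0     ┃■■■■■■■■■■       
┃  5        0       0       0     ┃■■■■■■■■■■       
┃  6   293.47       0       0     ┃■■■■■■■■■■       
┃  7        0       0       0     ┃■■■■■■■■■■       
┃  8      198       0       0     ┗━━━━━━━━━━━━━━━━━
┃  9        0       0       0       0┃   ┃          


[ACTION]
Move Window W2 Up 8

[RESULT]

┏━━━━━━━━━━━━━━━━━━━━━━━━━━━━━━━━━┃ Minesweeper     
┃ Spreadsheet                     ┠─────────────────
┠─────────────────────────────────┃■■■■■■■■■■       
┃A1:                              ┃■■■■■■■■■■       
┃       A       B       C       D ┃■■■■■■■■■■       
┃---------------------------------┃■■■■■■■■■■       
┃  1      [0]       0       0     ┃■■■■■■■■■■       
┃  2        0  293.47       0     ┃■■■■■■■■■■       
┃  3        0       0       0     ┃■■■■■■■■■■       
┃  4        0       0       0     ┃■■■■■■■■■■       
┃  5        0       0       0     ┃■■■■■■■■■■       
┃  6   293.47       0       0     ┗━━━━━━━━━━━━━━━━━
┃  7        0       0       0       0┃   ┃          
┃  8      198       0       0       0┃   ┃          
┃  9        0       0       0       0┃   ┃          


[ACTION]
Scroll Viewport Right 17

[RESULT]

━━━━━━━━━━━━━━━━━┃ Minesweeper        ┃             
                 ┠────────────────────┨─────────────
─────────────────┃■■■■■■■■■■          ┃             
                 ┃■■■■■■■■■■          ┃             
       C       D ┃■■■■■■■■■■          ┃             
-----------------┃■■■■■■■■■■          ┃             
   0       0     ┃■■■■■■■■■■          ┃             
3.47       0     ┃■■■■■■■■■■          ┃             
   0       0     ┃■■■■■■■■■■          ┃             
   0       0     ┃■■■■■■■■■■          ┃             
   0       0     ┃■■■■■■■■■■          ┃             
   0       0     ┗━━━━━━━━━━━━━━━━━━━━┛             
   0       0       0┃   ┃                           
   0       0       0┃   ┃                           
   0       0       0┃   ┃                           


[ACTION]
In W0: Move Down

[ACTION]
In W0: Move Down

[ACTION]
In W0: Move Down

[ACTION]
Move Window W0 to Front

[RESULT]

━━━━━━━━━━━━━━━━━┃ Mines┃ Sokoban                   
                 ┠──────┠───────────────────────────
─────────────────┃■■■■■■┃███████                    
                 ┃■■■■■■┃█ □◎  █                    
       C       D ┃■■■■■■┃█  ██ █                    
-----------------┃■■■■■■┃█□█ █◎█                    
   0       0     ┃■■■■■■┃█@ □◎ █                    
3.47       0     ┃■■■■■■┃███████                    
   0       0     ┃■■■■■■┃Moves: 0  0/3              
   0       0     ┃■■■■■■┃                           
   0       0     ┃■■■■■■┃                           
   0       0     ┗━━━━━━┃                           
   0       0       0┃   ┃                           
   0       0       0┃   ┃                           
   0       0       0┃   ┃                           
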